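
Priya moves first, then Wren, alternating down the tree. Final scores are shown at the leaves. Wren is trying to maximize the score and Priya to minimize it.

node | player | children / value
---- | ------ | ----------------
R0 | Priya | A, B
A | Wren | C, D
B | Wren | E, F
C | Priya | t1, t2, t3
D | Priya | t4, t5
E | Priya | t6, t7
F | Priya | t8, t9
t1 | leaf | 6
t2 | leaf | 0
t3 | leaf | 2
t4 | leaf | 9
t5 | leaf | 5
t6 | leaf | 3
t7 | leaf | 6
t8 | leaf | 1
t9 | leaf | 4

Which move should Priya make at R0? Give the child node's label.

C (Priya): min(6, 0, 2) = 0
D (Priya): min(9, 5) = 5
A (Wren): max(0, 5) = 5
E (Priya): min(3, 6) = 3
F (Priya): min(1, 4) = 1
B (Wren): max(3, 1) = 3
R0 (Priya): min(5, 3) = 3
Priya at R0 wants the lowest of {A=5, B=3}, so chooses B.

B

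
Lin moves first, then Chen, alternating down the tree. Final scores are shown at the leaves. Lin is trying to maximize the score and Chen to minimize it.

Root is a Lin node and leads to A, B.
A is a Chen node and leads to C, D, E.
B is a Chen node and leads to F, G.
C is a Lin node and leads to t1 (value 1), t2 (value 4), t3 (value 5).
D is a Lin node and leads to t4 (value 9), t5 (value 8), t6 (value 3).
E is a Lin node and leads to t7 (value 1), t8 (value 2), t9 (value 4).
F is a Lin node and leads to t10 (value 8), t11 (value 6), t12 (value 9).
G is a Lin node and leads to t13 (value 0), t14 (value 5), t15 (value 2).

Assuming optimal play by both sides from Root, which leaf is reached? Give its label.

C (Lin): max(1, 4, 5) = 5
D (Lin): max(9, 8, 3) = 9
E (Lin): max(1, 2, 4) = 4
A (Chen): min(5, 9, 4) = 4
F (Lin): max(8, 6, 9) = 9
G (Lin): max(0, 5, 2) = 5
B (Chen): min(9, 5) = 5
Root (Lin): max(4, 5) = 5
At Root, Lin picks B (highest: 5).
At B, Chen picks G (lowest: 5).
At G, Lin picks t14 (highest: 5).
Terminal value 5.

t14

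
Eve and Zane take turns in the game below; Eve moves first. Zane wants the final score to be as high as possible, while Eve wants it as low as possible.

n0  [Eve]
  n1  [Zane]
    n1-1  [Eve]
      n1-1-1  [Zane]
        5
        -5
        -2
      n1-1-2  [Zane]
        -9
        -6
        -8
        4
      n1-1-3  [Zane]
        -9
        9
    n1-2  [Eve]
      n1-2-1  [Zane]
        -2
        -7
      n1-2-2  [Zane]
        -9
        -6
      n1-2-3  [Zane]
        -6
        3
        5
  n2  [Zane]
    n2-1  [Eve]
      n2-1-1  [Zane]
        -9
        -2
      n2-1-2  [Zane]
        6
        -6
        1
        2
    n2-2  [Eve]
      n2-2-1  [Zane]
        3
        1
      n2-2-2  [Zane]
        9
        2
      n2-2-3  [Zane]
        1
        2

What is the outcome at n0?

n1-1-1 (Zane): max(5, -5, -2) = 5
n1-1-2 (Zane): max(-9, -6, -8, 4) = 4
n1-1-3 (Zane): max(-9, 9) = 9
n1-1 (Eve): min(5, 4, 9) = 4
n1-2-1 (Zane): max(-2, -7) = -2
n1-2-2 (Zane): max(-9, -6) = -6
n1-2-3 (Zane): max(-6, 3, 5) = 5
n1-2 (Eve): min(-2, -6, 5) = -6
n1 (Zane): max(4, -6) = 4
n2-1-1 (Zane): max(-9, -2) = -2
n2-1-2 (Zane): max(6, -6, 1, 2) = 6
n2-1 (Eve): min(-2, 6) = -2
n2-2-1 (Zane): max(3, 1) = 3
n2-2-2 (Zane): max(9, 2) = 9
n2-2-3 (Zane): max(1, 2) = 2
n2-2 (Eve): min(3, 9, 2) = 2
n2 (Zane): max(-2, 2) = 2
n0 (Eve): min(4, 2) = 2

2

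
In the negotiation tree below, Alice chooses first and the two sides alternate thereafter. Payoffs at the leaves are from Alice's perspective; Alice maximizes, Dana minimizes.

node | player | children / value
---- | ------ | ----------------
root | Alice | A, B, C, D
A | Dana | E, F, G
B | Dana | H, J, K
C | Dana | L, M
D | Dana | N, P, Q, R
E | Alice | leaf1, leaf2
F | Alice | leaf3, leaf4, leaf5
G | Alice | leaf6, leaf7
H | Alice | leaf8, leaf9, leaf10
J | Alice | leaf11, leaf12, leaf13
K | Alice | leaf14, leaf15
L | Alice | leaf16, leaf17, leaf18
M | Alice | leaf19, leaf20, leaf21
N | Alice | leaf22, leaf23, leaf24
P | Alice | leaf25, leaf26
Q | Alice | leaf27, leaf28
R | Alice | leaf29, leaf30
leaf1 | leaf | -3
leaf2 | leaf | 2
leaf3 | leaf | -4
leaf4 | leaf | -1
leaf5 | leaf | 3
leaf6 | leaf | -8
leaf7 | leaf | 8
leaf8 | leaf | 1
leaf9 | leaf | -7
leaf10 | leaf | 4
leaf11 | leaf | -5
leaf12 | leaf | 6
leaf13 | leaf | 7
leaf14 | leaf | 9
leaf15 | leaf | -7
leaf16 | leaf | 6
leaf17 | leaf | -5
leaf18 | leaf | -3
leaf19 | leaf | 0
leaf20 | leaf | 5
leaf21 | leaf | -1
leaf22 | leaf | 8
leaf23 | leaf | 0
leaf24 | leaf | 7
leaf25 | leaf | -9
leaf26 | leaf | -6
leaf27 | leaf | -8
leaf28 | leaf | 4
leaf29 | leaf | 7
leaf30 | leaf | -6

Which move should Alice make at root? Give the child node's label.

C

E (Alice): max(-3, 2) = 2
F (Alice): max(-4, -1, 3) = 3
G (Alice): max(-8, 8) = 8
A (Dana): min(2, 3, 8) = 2
H (Alice): max(1, -7, 4) = 4
J (Alice): max(-5, 6, 7) = 7
K (Alice): max(9, -7) = 9
B (Dana): min(4, 7, 9) = 4
L (Alice): max(6, -5, -3) = 6
M (Alice): max(0, 5, -1) = 5
C (Dana): min(6, 5) = 5
N (Alice): max(8, 0, 7) = 8
P (Alice): max(-9, -6) = -6
Q (Alice): max(-8, 4) = 4
R (Alice): max(7, -6) = 7
D (Dana): min(8, -6, 4, 7) = -6
root (Alice): max(2, 4, 5, -6) = 5
Alice at root wants the highest of {A=2, B=4, C=5, D=-6}, so chooses C.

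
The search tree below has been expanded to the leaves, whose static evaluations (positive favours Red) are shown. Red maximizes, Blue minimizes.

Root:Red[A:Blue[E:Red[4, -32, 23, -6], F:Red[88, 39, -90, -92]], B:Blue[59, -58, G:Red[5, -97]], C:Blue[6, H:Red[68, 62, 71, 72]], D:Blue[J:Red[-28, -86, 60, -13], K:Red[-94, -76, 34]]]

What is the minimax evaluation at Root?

E (Red): max(4, -32, 23, -6) = 23
F (Red): max(88, 39, -90, -92) = 88
A (Blue): min(23, 88) = 23
G (Red): max(5, -97) = 5
B (Blue): min(59, -58, 5) = -58
H (Red): max(68, 62, 71, 72) = 72
C (Blue): min(6, 72) = 6
J (Red): max(-28, -86, 60, -13) = 60
K (Red): max(-94, -76, 34) = 34
D (Blue): min(60, 34) = 34
Root (Red): max(23, -58, 6, 34) = 34

34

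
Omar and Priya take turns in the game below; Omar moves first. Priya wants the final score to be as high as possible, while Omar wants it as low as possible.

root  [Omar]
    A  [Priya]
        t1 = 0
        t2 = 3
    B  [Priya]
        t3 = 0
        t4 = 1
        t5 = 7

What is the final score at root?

A (Priya): max(0, 3) = 3
B (Priya): max(0, 1, 7) = 7
root (Omar): min(3, 7) = 3

3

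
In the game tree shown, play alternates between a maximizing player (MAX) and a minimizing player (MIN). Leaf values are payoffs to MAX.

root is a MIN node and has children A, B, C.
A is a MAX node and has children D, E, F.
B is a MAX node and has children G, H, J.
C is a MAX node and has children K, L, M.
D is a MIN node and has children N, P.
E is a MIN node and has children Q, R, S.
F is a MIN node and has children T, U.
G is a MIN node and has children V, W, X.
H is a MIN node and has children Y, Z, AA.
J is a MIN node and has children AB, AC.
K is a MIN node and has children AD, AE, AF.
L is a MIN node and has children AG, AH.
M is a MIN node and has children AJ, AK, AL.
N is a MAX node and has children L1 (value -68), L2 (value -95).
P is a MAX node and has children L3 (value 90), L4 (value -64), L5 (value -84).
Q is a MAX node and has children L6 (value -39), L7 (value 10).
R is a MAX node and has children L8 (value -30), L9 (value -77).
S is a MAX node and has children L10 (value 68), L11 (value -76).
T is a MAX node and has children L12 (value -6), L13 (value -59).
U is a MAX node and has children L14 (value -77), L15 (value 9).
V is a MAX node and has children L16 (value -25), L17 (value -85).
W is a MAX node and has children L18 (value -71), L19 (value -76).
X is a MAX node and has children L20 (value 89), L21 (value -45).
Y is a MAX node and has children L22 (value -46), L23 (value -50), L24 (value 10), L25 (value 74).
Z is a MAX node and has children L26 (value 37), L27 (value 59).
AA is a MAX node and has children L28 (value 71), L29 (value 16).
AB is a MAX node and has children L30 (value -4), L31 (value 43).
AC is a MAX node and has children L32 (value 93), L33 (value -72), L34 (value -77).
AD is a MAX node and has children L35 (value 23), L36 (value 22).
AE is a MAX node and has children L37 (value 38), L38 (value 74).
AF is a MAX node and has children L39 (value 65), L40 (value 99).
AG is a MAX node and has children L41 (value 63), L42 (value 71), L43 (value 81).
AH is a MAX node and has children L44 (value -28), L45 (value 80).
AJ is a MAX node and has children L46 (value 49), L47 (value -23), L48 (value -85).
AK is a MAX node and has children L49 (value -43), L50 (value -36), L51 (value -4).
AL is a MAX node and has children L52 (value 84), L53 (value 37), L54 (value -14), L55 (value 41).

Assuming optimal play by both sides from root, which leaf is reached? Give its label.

N (MAX): max(-68, -95) = -68
P (MAX): max(90, -64, -84) = 90
D (MIN): min(-68, 90) = -68
Q (MAX): max(-39, 10) = 10
R (MAX): max(-30, -77) = -30
S (MAX): max(68, -76) = 68
E (MIN): min(10, -30, 68) = -30
T (MAX): max(-6, -59) = -6
U (MAX): max(-77, 9) = 9
F (MIN): min(-6, 9) = -6
A (MAX): max(-68, -30, -6) = -6
V (MAX): max(-25, -85) = -25
W (MAX): max(-71, -76) = -71
X (MAX): max(89, -45) = 89
G (MIN): min(-25, -71, 89) = -71
Y (MAX): max(-46, -50, 10, 74) = 74
Z (MAX): max(37, 59) = 59
AA (MAX): max(71, 16) = 71
H (MIN): min(74, 59, 71) = 59
AB (MAX): max(-4, 43) = 43
AC (MAX): max(93, -72, -77) = 93
J (MIN): min(43, 93) = 43
B (MAX): max(-71, 59, 43) = 59
AD (MAX): max(23, 22) = 23
AE (MAX): max(38, 74) = 74
AF (MAX): max(65, 99) = 99
K (MIN): min(23, 74, 99) = 23
AG (MAX): max(63, 71, 81) = 81
AH (MAX): max(-28, 80) = 80
L (MIN): min(81, 80) = 80
AJ (MAX): max(49, -23, -85) = 49
AK (MAX): max(-43, -36, -4) = -4
AL (MAX): max(84, 37, -14, 41) = 84
M (MIN): min(49, -4, 84) = -4
C (MAX): max(23, 80, -4) = 80
root (MIN): min(-6, 59, 80) = -6
At root, MIN picks A (lowest: -6).
At A, MAX picks F (highest: -6).
At F, MIN picks T (lowest: -6).
At T, MAX picks L12 (highest: -6).
Terminal value -6.

L12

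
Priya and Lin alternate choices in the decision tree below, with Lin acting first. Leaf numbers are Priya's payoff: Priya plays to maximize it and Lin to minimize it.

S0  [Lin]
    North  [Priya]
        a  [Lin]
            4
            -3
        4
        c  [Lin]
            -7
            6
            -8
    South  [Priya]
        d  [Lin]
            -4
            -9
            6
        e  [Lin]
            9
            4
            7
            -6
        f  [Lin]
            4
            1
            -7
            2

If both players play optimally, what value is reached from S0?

a (Lin): min(4, -3) = -3
c (Lin): min(-7, 6, -8) = -8
North (Priya): max(-3, 4, -8) = 4
d (Lin): min(-4, -9, 6) = -9
e (Lin): min(9, 4, 7, -6) = -6
f (Lin): min(4, 1, -7, 2) = -7
South (Priya): max(-9, -6, -7) = -6
S0 (Lin): min(4, -6) = -6

-6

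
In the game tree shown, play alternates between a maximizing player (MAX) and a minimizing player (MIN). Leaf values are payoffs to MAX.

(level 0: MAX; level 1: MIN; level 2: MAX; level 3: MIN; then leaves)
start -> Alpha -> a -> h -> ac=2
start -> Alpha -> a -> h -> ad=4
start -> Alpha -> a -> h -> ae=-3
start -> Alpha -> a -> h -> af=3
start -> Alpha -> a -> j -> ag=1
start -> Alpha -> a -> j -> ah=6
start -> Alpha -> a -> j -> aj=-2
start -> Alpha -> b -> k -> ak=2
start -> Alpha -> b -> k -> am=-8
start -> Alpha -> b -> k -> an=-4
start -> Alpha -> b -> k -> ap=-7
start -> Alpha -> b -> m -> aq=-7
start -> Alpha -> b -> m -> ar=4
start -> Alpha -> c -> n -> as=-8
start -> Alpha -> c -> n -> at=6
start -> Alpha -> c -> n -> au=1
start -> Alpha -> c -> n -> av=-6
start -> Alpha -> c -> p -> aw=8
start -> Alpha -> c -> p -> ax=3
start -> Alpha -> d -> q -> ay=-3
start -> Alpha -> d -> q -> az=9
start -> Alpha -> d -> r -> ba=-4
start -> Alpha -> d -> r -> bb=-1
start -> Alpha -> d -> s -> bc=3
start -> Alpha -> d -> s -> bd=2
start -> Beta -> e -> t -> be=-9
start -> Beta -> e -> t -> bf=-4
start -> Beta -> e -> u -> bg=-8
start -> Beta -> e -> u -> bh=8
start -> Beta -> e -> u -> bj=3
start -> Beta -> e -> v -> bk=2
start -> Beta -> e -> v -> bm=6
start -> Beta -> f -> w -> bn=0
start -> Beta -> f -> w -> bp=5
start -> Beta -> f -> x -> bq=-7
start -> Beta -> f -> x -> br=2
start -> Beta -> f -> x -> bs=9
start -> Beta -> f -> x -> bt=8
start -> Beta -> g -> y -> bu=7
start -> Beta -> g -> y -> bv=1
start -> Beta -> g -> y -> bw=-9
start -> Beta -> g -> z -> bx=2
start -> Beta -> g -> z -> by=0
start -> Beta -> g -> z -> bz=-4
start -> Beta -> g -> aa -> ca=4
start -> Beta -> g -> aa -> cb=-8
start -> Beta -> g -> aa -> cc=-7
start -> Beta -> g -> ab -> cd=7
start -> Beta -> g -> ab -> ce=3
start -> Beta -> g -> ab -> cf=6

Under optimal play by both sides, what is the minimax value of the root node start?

0

h (MIN): min(2, 4, -3, 3) = -3
j (MIN): min(1, 6, -2) = -2
a (MAX): max(-3, -2) = -2
k (MIN): min(2, -8, -4, -7) = -8
m (MIN): min(-7, 4) = -7
b (MAX): max(-8, -7) = -7
n (MIN): min(-8, 6, 1, -6) = -8
p (MIN): min(8, 3) = 3
c (MAX): max(-8, 3) = 3
q (MIN): min(-3, 9) = -3
r (MIN): min(-4, -1) = -4
s (MIN): min(3, 2) = 2
d (MAX): max(-3, -4, 2) = 2
Alpha (MIN): min(-2, -7, 3, 2) = -7
t (MIN): min(-9, -4) = -9
u (MIN): min(-8, 8, 3) = -8
v (MIN): min(2, 6) = 2
e (MAX): max(-9, -8, 2) = 2
w (MIN): min(0, 5) = 0
x (MIN): min(-7, 2, 9, 8) = -7
f (MAX): max(0, -7) = 0
y (MIN): min(7, 1, -9) = -9
z (MIN): min(2, 0, -4) = -4
aa (MIN): min(4, -8, -7) = -8
ab (MIN): min(7, 3, 6) = 3
g (MAX): max(-9, -4, -8, 3) = 3
Beta (MIN): min(2, 0, 3) = 0
start (MAX): max(-7, 0) = 0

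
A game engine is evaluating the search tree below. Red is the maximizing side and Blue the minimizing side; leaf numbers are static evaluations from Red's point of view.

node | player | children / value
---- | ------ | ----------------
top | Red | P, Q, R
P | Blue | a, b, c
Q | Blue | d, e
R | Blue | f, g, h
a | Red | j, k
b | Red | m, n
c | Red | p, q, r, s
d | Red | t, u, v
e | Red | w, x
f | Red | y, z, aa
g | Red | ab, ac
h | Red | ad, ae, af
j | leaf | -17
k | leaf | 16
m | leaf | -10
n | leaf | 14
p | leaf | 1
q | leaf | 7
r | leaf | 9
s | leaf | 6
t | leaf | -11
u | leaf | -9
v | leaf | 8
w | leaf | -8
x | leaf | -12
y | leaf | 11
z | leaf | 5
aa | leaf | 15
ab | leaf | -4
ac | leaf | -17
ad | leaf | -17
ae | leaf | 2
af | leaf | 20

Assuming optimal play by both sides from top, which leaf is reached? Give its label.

a (Red): max(-17, 16) = 16
b (Red): max(-10, 14) = 14
c (Red): max(1, 7, 9, 6) = 9
P (Blue): min(16, 14, 9) = 9
d (Red): max(-11, -9, 8) = 8
e (Red): max(-8, -12) = -8
Q (Blue): min(8, -8) = -8
f (Red): max(11, 5, 15) = 15
g (Red): max(-4, -17) = -4
h (Red): max(-17, 2, 20) = 20
R (Blue): min(15, -4, 20) = -4
top (Red): max(9, -8, -4) = 9
At top, Red picks P (highest: 9).
At P, Blue picks c (lowest: 9).
At c, Red picks r (highest: 9).
Terminal value 9.

r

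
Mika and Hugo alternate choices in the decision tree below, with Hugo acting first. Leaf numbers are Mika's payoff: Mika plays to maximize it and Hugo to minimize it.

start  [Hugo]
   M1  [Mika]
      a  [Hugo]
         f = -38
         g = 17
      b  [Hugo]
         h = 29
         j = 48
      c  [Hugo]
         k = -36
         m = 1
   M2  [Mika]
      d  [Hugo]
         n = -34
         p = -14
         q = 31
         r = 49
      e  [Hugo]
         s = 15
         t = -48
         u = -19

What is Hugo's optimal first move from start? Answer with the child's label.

M2

a (Hugo): min(-38, 17) = -38
b (Hugo): min(29, 48) = 29
c (Hugo): min(-36, 1) = -36
M1 (Mika): max(-38, 29, -36) = 29
d (Hugo): min(-34, -14, 31, 49) = -34
e (Hugo): min(15, -48, -19) = -48
M2 (Mika): max(-34, -48) = -34
start (Hugo): min(29, -34) = -34
Hugo at start wants the lowest of {M1=29, M2=-34}, so chooses M2.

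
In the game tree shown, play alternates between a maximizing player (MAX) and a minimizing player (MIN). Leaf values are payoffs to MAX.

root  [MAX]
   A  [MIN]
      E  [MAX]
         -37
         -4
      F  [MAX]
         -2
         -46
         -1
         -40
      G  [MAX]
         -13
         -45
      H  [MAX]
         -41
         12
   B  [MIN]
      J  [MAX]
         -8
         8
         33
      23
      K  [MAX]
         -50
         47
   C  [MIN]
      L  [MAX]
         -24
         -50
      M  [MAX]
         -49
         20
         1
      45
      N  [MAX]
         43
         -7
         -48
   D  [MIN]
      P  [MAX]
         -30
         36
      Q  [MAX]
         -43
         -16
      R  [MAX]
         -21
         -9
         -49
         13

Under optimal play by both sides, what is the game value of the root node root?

23

E (MAX): max(-37, -4) = -4
F (MAX): max(-2, -46, -1, -40) = -1
G (MAX): max(-13, -45) = -13
H (MAX): max(-41, 12) = 12
A (MIN): min(-4, -1, -13, 12) = -13
J (MAX): max(-8, 8, 33) = 33
K (MAX): max(-50, 47) = 47
B (MIN): min(33, 23, 47) = 23
L (MAX): max(-24, -50) = -24
M (MAX): max(-49, 20, 1) = 20
N (MAX): max(43, -7, -48) = 43
C (MIN): min(-24, 20, 45, 43) = -24
P (MAX): max(-30, 36) = 36
Q (MAX): max(-43, -16) = -16
R (MAX): max(-21, -9, -49, 13) = 13
D (MIN): min(36, -16, 13) = -16
root (MAX): max(-13, 23, -24, -16) = 23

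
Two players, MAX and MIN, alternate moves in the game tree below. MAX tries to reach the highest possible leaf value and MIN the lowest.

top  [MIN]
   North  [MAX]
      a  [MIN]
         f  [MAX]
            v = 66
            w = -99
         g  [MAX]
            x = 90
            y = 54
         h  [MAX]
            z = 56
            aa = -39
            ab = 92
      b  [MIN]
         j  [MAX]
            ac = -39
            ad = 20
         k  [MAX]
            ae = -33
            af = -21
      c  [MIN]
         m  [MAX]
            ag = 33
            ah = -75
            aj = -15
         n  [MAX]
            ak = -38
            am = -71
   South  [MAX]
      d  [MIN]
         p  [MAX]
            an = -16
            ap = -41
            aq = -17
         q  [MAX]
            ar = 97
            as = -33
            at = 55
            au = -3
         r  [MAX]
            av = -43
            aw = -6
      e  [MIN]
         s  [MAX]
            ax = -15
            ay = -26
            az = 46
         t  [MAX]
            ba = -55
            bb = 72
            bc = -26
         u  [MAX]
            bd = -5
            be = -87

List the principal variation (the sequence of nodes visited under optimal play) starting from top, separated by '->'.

top -> South -> e -> u -> bd

f (MAX): max(66, -99) = 66
g (MAX): max(90, 54) = 90
h (MAX): max(56, -39, 92) = 92
a (MIN): min(66, 90, 92) = 66
j (MAX): max(-39, 20) = 20
k (MAX): max(-33, -21) = -21
b (MIN): min(20, -21) = -21
m (MAX): max(33, -75, -15) = 33
n (MAX): max(-38, -71) = -38
c (MIN): min(33, -38) = -38
North (MAX): max(66, -21, -38) = 66
p (MAX): max(-16, -41, -17) = -16
q (MAX): max(97, -33, 55, -3) = 97
r (MAX): max(-43, -6) = -6
d (MIN): min(-16, 97, -6) = -16
s (MAX): max(-15, -26, 46) = 46
t (MAX): max(-55, 72, -26) = 72
u (MAX): max(-5, -87) = -5
e (MIN): min(46, 72, -5) = -5
South (MAX): max(-16, -5) = -5
top (MIN): min(66, -5) = -5
At top, MIN picks South (lowest: -5).
At South, MAX picks e (highest: -5).
At e, MIN picks u (lowest: -5).
At u, MAX picks bd (highest: -5).
Terminal value -5.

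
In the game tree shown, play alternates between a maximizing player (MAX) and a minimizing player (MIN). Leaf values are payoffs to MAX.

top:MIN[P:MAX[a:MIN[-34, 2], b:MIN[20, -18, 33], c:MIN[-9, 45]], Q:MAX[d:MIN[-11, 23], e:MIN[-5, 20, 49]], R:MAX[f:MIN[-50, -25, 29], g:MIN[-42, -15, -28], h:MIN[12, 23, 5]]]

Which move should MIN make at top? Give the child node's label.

a (MIN): min(-34, 2) = -34
b (MIN): min(20, -18, 33) = -18
c (MIN): min(-9, 45) = -9
P (MAX): max(-34, -18, -9) = -9
d (MIN): min(-11, 23) = -11
e (MIN): min(-5, 20, 49) = -5
Q (MAX): max(-11, -5) = -5
f (MIN): min(-50, -25, 29) = -50
g (MIN): min(-42, -15, -28) = -42
h (MIN): min(12, 23, 5) = 5
R (MAX): max(-50, -42, 5) = 5
top (MIN): min(-9, -5, 5) = -9
MIN at top wants the lowest of {P=-9, Q=-5, R=5}, so chooses P.

P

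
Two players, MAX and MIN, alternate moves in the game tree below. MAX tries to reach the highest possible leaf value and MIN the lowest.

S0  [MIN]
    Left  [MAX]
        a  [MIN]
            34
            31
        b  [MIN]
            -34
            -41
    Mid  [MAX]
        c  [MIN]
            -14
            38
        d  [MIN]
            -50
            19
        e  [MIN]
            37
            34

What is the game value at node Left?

31

a (MIN): min(34, 31) = 31
b (MIN): min(-34, -41) = -41
Left (MAX): max(31, -41) = 31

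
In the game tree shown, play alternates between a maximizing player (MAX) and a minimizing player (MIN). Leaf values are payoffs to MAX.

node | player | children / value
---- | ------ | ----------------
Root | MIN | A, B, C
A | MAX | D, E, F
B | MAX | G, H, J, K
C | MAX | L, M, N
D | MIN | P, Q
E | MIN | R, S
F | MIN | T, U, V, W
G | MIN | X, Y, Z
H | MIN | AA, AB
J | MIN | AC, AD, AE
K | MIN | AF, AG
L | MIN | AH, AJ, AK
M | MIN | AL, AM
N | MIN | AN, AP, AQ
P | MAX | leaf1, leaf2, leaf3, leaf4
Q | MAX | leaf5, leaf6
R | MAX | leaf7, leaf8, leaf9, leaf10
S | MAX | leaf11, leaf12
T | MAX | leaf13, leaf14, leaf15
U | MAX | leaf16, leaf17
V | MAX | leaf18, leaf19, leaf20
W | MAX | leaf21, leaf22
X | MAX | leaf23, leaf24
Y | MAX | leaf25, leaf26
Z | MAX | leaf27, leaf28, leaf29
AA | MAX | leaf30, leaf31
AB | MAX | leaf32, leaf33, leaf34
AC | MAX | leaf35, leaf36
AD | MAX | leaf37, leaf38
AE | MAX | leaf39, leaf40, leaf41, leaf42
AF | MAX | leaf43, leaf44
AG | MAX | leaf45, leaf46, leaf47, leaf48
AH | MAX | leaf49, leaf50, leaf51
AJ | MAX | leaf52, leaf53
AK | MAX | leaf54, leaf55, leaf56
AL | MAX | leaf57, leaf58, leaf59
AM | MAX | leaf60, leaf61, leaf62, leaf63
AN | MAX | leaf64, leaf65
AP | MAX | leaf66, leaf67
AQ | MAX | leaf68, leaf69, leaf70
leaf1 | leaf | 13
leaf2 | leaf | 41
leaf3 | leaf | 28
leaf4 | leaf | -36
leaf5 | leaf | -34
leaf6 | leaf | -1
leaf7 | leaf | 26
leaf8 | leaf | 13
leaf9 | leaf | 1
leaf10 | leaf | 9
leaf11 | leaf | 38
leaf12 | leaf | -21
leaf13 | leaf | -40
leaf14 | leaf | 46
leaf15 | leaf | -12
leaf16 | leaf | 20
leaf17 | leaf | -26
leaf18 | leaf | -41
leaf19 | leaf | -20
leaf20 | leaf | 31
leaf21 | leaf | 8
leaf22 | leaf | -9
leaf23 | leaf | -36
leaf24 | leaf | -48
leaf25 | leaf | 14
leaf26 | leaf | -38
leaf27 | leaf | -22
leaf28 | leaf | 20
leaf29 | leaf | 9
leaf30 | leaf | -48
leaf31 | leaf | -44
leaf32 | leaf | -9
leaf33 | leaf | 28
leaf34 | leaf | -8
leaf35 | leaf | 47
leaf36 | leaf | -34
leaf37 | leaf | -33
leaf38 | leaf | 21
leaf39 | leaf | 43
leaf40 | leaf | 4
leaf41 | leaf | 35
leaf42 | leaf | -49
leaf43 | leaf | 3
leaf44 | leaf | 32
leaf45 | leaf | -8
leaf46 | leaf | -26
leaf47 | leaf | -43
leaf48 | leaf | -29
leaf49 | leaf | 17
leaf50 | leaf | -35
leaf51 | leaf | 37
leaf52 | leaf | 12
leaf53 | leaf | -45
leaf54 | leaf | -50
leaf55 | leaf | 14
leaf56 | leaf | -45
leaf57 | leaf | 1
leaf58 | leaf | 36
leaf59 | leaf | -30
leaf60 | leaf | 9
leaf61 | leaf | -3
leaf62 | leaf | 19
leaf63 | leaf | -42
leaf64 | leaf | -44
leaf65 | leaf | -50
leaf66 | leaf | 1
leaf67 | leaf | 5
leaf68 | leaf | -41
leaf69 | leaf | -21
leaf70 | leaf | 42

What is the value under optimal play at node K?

-8

AF (MAX): max(3, 32) = 32
AG (MAX): max(-8, -26, -43, -29) = -8
K (MIN): min(32, -8) = -8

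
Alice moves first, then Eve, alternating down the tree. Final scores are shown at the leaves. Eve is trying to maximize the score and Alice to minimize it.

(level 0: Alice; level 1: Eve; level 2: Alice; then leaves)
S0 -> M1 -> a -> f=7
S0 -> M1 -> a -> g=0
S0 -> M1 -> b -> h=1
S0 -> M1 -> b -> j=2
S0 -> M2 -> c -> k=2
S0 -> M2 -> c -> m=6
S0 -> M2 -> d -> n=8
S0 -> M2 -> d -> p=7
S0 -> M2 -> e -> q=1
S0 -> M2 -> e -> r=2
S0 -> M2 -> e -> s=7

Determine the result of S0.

1

a (Alice): min(7, 0) = 0
b (Alice): min(1, 2) = 1
M1 (Eve): max(0, 1) = 1
c (Alice): min(2, 6) = 2
d (Alice): min(8, 7) = 7
e (Alice): min(1, 2, 7) = 1
M2 (Eve): max(2, 7, 1) = 7
S0 (Alice): min(1, 7) = 1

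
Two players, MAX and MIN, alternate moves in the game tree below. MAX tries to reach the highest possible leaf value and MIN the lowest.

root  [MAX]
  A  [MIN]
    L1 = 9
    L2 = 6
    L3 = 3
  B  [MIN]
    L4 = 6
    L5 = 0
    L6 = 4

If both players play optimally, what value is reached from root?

A (MIN): min(9, 6, 3) = 3
B (MIN): min(6, 0, 4) = 0
root (MAX): max(3, 0) = 3

3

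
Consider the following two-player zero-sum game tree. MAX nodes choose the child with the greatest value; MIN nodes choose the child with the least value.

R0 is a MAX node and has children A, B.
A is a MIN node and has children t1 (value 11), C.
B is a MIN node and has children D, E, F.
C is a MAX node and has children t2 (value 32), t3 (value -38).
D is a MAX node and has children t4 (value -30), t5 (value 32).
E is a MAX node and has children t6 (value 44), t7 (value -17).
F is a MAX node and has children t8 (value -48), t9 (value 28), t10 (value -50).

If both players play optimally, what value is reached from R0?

28

C (MAX): max(32, -38) = 32
A (MIN): min(11, 32) = 11
D (MAX): max(-30, 32) = 32
E (MAX): max(44, -17) = 44
F (MAX): max(-48, 28, -50) = 28
B (MIN): min(32, 44, 28) = 28
R0 (MAX): max(11, 28) = 28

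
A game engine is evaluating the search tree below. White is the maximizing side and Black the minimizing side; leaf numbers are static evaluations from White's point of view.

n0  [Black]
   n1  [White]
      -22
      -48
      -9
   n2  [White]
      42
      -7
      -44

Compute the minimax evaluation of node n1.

-9

n1 (White): max(-22, -48, -9) = -9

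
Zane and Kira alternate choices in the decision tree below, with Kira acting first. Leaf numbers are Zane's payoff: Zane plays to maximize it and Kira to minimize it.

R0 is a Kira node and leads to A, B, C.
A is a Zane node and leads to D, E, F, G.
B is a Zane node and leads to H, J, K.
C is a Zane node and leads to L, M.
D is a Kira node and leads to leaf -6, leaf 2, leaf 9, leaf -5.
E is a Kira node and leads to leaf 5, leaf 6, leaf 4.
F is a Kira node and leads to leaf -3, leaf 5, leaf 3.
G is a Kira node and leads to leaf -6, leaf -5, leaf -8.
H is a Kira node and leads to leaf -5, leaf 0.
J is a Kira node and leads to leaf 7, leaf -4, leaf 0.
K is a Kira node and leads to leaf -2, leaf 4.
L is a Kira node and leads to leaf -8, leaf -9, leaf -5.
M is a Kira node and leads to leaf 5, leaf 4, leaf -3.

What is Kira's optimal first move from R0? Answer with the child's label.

D (Kira): min(-6, 2, 9, -5) = -6
E (Kira): min(5, 6, 4) = 4
F (Kira): min(-3, 5, 3) = -3
G (Kira): min(-6, -5, -8) = -8
A (Zane): max(-6, 4, -3, -8) = 4
H (Kira): min(-5, 0) = -5
J (Kira): min(7, -4, 0) = -4
K (Kira): min(-2, 4) = -2
B (Zane): max(-5, -4, -2) = -2
L (Kira): min(-8, -9, -5) = -9
M (Kira): min(5, 4, -3) = -3
C (Zane): max(-9, -3) = -3
R0 (Kira): min(4, -2, -3) = -3
Kira at R0 wants the lowest of {A=4, B=-2, C=-3}, so chooses C.

C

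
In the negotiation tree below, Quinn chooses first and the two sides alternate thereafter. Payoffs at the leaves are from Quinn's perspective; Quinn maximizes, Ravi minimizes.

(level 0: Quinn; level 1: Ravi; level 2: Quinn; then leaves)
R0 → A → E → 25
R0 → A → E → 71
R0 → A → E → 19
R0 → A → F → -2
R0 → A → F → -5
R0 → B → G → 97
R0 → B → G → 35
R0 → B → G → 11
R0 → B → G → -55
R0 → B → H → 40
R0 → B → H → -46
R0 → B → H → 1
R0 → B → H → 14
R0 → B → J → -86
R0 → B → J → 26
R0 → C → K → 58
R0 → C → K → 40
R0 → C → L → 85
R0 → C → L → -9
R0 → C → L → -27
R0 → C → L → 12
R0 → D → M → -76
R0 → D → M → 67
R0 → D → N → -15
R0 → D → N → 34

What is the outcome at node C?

K (Quinn): max(58, 40) = 58
L (Quinn): max(85, -9, -27, 12) = 85
C (Ravi): min(58, 85) = 58

58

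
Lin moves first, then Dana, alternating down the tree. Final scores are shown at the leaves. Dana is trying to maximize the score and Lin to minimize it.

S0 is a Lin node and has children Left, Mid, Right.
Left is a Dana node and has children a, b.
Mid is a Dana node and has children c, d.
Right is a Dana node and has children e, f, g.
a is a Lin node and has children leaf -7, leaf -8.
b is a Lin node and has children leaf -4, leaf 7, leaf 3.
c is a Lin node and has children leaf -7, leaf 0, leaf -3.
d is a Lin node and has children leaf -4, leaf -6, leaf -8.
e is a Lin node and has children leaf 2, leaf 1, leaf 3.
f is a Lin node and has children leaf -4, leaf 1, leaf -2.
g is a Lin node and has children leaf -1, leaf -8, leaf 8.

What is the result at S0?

-7

a (Lin): min(-7, -8) = -8
b (Lin): min(-4, 7, 3) = -4
Left (Dana): max(-8, -4) = -4
c (Lin): min(-7, 0, -3) = -7
d (Lin): min(-4, -6, -8) = -8
Mid (Dana): max(-7, -8) = -7
e (Lin): min(2, 1, 3) = 1
f (Lin): min(-4, 1, -2) = -4
g (Lin): min(-1, -8, 8) = -8
Right (Dana): max(1, -4, -8) = 1
S0 (Lin): min(-4, -7, 1) = -7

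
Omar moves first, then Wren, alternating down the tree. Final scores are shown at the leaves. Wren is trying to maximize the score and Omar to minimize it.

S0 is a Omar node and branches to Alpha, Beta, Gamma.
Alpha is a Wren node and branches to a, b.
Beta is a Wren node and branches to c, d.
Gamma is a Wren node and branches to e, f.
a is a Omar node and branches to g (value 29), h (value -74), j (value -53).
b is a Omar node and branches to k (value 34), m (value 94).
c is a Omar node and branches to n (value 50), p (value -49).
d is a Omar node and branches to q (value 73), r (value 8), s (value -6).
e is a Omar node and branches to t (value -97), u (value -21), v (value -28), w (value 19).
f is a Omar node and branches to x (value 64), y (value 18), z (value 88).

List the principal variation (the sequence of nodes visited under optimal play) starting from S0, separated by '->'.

S0 -> Beta -> d -> s

a (Omar): min(29, -74, -53) = -74
b (Omar): min(34, 94) = 34
Alpha (Wren): max(-74, 34) = 34
c (Omar): min(50, -49) = -49
d (Omar): min(73, 8, -6) = -6
Beta (Wren): max(-49, -6) = -6
e (Omar): min(-97, -21, -28, 19) = -97
f (Omar): min(64, 18, 88) = 18
Gamma (Wren): max(-97, 18) = 18
S0 (Omar): min(34, -6, 18) = -6
At S0, Omar picks Beta (lowest: -6).
At Beta, Wren picks d (highest: -6).
At d, Omar picks s (lowest: -6).
Terminal value -6.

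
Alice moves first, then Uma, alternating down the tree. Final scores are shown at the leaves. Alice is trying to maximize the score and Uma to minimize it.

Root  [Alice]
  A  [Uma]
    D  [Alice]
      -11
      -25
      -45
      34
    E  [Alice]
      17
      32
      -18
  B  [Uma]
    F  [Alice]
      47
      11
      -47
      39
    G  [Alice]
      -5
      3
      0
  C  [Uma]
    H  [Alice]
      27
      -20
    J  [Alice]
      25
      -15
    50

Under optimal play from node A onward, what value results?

D (Alice): max(-11, -25, -45, 34) = 34
E (Alice): max(17, 32, -18) = 32
A (Uma): min(34, 32) = 32

32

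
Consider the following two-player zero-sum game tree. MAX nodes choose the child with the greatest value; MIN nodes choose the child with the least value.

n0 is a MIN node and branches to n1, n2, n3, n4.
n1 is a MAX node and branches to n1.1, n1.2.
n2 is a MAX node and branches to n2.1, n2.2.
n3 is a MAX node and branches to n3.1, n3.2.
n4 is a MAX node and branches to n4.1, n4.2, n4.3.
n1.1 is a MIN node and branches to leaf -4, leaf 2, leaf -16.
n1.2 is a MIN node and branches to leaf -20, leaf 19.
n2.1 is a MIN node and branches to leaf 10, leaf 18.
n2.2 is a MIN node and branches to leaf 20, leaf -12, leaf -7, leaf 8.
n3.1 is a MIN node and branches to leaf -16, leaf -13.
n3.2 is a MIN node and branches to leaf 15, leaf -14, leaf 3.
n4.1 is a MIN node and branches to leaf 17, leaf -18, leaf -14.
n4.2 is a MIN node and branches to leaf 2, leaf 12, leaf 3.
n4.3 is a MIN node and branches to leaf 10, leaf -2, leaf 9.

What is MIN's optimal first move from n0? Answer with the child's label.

n1.1 (MIN): min(-4, 2, -16) = -16
n1.2 (MIN): min(-20, 19) = -20
n1 (MAX): max(-16, -20) = -16
n2.1 (MIN): min(10, 18) = 10
n2.2 (MIN): min(20, -12, -7, 8) = -12
n2 (MAX): max(10, -12) = 10
n3.1 (MIN): min(-16, -13) = -16
n3.2 (MIN): min(15, -14, 3) = -14
n3 (MAX): max(-16, -14) = -14
n4.1 (MIN): min(17, -18, -14) = -18
n4.2 (MIN): min(2, 12, 3) = 2
n4.3 (MIN): min(10, -2, 9) = -2
n4 (MAX): max(-18, 2, -2) = 2
n0 (MIN): min(-16, 10, -14, 2) = -16
MIN at n0 wants the lowest of {n1=-16, n2=10, n3=-14, n4=2}, so chooses n1.

n1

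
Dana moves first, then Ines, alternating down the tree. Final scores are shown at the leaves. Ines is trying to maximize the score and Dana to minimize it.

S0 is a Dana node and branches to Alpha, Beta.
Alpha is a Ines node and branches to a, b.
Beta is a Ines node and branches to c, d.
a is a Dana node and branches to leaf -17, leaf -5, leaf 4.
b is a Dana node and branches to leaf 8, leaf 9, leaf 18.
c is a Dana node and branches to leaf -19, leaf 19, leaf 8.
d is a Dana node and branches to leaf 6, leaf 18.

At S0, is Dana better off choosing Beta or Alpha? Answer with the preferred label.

Beta

c (Dana): min(-19, 19, 8) = -19
d (Dana): min(6, 18) = 6
Beta (Ines): max(-19, 6) = 6
a (Dana): min(-17, -5, 4) = -17
b (Dana): min(8, 9, 18) = 8
Alpha (Ines): max(-17, 8) = 8
Dana prefers the lower value; Beta=6, Alpha=8. Beta is better since 6 < 8.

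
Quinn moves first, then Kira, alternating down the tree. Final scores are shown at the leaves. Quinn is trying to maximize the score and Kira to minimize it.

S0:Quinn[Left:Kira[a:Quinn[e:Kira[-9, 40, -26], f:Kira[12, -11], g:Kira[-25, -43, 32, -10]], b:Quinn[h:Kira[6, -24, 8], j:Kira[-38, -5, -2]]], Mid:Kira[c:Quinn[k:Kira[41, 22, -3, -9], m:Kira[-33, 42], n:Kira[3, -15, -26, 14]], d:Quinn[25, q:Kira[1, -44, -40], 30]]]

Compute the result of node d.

30

q (Kira): min(1, -44, -40) = -44
d (Quinn): max(25, -44, 30) = 30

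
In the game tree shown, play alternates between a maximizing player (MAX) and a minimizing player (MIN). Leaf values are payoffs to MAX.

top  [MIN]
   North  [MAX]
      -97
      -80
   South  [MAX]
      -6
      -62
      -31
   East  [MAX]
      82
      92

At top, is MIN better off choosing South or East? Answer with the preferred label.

South (MAX): max(-6, -62, -31) = -6
East (MAX): max(82, 92) = 92
MIN prefers the lower value; South=-6, East=92. South is better since -6 < 92.

South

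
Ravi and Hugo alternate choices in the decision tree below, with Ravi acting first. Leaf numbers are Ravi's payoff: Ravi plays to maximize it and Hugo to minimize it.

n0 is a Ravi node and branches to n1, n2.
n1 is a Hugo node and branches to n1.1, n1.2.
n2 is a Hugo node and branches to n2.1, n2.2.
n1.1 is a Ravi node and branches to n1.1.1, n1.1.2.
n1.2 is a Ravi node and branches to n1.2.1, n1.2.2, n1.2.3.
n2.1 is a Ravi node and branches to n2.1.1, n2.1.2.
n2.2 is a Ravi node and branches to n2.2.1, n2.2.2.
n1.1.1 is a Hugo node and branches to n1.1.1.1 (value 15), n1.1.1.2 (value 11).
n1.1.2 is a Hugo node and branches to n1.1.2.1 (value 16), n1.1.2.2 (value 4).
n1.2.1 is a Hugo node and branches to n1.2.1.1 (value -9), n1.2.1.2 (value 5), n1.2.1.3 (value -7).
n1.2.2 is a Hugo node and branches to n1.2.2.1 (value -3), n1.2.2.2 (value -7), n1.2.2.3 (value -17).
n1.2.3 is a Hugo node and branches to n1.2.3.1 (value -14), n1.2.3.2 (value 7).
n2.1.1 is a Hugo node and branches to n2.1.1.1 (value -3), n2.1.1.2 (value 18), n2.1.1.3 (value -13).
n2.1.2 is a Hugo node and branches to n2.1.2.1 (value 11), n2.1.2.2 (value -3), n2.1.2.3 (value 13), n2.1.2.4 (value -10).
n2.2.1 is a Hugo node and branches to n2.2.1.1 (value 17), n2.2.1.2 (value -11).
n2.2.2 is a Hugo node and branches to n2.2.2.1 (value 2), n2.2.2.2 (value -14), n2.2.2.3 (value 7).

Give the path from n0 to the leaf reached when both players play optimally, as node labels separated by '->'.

n0 -> n1 -> n1.2 -> n1.2.1 -> n1.2.1.1

n1.1.1 (Hugo): min(15, 11) = 11
n1.1.2 (Hugo): min(16, 4) = 4
n1.1 (Ravi): max(11, 4) = 11
n1.2.1 (Hugo): min(-9, 5, -7) = -9
n1.2.2 (Hugo): min(-3, -7, -17) = -17
n1.2.3 (Hugo): min(-14, 7) = -14
n1.2 (Ravi): max(-9, -17, -14) = -9
n1 (Hugo): min(11, -9) = -9
n2.1.1 (Hugo): min(-3, 18, -13) = -13
n2.1.2 (Hugo): min(11, -3, 13, -10) = -10
n2.1 (Ravi): max(-13, -10) = -10
n2.2.1 (Hugo): min(17, -11) = -11
n2.2.2 (Hugo): min(2, -14, 7) = -14
n2.2 (Ravi): max(-11, -14) = -11
n2 (Hugo): min(-10, -11) = -11
n0 (Ravi): max(-9, -11) = -9
At n0, Ravi picks n1 (highest: -9).
At n1, Hugo picks n1.2 (lowest: -9).
At n1.2, Ravi picks n1.2.1 (highest: -9).
At n1.2.1, Hugo picks n1.2.1.1 (lowest: -9).
Terminal value -9.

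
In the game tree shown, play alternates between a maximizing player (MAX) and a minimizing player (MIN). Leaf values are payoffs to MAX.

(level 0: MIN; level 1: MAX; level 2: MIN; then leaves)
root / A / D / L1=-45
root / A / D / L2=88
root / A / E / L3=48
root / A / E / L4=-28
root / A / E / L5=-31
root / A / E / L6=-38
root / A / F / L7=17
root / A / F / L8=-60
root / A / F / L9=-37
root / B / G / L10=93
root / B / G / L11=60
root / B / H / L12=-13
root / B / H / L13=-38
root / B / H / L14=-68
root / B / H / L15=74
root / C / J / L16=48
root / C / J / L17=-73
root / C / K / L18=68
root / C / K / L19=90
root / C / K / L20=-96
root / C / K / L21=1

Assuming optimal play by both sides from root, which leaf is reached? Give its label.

L17

D (MIN): min(-45, 88) = -45
E (MIN): min(48, -28, -31, -38) = -38
F (MIN): min(17, -60, -37) = -60
A (MAX): max(-45, -38, -60) = -38
G (MIN): min(93, 60) = 60
H (MIN): min(-13, -38, -68, 74) = -68
B (MAX): max(60, -68) = 60
J (MIN): min(48, -73) = -73
K (MIN): min(68, 90, -96, 1) = -96
C (MAX): max(-73, -96) = -73
root (MIN): min(-38, 60, -73) = -73
At root, MIN picks C (lowest: -73).
At C, MAX picks J (highest: -73).
At J, MIN picks L17 (lowest: -73).
Terminal value -73.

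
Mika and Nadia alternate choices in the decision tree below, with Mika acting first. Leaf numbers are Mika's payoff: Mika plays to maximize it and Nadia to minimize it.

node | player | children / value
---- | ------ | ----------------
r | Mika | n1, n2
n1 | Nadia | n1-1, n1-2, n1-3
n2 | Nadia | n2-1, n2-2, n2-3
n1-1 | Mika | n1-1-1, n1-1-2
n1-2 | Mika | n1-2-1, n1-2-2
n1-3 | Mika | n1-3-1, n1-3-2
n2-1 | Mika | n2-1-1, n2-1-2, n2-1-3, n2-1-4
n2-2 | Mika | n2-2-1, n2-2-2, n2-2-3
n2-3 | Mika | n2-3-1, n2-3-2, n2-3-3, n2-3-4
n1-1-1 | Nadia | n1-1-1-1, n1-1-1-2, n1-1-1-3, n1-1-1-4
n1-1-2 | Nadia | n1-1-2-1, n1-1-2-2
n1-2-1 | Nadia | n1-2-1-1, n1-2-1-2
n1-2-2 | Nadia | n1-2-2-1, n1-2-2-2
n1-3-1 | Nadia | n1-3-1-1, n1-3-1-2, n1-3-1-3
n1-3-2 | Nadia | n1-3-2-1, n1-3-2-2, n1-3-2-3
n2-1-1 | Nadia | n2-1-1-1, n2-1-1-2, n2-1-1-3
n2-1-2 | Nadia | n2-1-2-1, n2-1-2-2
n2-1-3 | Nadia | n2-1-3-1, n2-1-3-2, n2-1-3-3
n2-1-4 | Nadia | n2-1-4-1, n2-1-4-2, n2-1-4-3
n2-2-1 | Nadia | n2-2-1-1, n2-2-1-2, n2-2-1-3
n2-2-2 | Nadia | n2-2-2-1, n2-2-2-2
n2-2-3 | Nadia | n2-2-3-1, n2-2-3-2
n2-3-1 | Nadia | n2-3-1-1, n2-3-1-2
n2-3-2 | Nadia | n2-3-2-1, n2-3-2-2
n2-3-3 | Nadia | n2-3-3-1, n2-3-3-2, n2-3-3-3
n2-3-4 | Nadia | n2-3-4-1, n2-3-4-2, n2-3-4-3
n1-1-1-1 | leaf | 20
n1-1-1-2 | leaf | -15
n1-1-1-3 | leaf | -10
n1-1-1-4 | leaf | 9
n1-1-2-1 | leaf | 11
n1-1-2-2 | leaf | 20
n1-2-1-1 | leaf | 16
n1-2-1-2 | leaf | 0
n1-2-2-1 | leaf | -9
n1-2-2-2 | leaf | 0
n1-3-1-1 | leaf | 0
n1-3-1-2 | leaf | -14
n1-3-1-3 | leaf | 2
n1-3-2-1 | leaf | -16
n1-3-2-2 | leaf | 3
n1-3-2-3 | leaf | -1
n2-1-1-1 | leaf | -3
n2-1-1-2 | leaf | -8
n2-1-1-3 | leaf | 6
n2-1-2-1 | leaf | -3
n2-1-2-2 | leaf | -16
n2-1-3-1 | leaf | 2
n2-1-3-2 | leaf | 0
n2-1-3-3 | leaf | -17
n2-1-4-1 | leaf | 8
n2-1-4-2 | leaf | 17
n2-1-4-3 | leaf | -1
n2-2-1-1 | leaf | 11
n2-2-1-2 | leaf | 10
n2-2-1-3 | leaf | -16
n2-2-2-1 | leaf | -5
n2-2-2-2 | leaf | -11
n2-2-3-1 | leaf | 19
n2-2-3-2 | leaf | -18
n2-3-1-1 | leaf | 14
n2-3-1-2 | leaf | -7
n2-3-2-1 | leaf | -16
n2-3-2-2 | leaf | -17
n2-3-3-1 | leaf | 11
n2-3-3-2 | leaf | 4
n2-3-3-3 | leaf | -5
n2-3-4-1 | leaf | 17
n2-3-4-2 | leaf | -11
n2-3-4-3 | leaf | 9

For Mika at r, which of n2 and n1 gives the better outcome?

n2-1-1 (Nadia): min(-3, -8, 6) = -8
n2-1-2 (Nadia): min(-3, -16) = -16
n2-1-3 (Nadia): min(2, 0, -17) = -17
n2-1-4 (Nadia): min(8, 17, -1) = -1
n2-1 (Mika): max(-8, -16, -17, -1) = -1
n2-2-1 (Nadia): min(11, 10, -16) = -16
n2-2-2 (Nadia): min(-5, -11) = -11
n2-2-3 (Nadia): min(19, -18) = -18
n2-2 (Mika): max(-16, -11, -18) = -11
n2-3-1 (Nadia): min(14, -7) = -7
n2-3-2 (Nadia): min(-16, -17) = -17
n2-3-3 (Nadia): min(11, 4, -5) = -5
n2-3-4 (Nadia): min(17, -11, 9) = -11
n2-3 (Mika): max(-7, -17, -5, -11) = -5
n2 (Nadia): min(-1, -11, -5) = -11
n1-1-1 (Nadia): min(20, -15, -10, 9) = -15
n1-1-2 (Nadia): min(11, 20) = 11
n1-1 (Mika): max(-15, 11) = 11
n1-2-1 (Nadia): min(16, 0) = 0
n1-2-2 (Nadia): min(-9, 0) = -9
n1-2 (Mika): max(0, -9) = 0
n1-3-1 (Nadia): min(0, -14, 2) = -14
n1-3-2 (Nadia): min(-16, 3, -1) = -16
n1-3 (Mika): max(-14, -16) = -14
n1 (Nadia): min(11, 0, -14) = -14
Mika prefers the higher value; n2=-11, n1=-14. n2 is better since -11 > -14.

n2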